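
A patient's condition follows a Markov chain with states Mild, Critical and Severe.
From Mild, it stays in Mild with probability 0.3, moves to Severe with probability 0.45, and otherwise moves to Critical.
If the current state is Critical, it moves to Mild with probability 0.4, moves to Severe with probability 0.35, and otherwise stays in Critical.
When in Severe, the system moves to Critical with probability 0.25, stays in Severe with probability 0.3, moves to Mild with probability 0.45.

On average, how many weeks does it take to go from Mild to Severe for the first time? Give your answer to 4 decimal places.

2.3529

Let t(s) be the expected number of weeks to first reach Severe from state s, with t(Severe) = 0. Conditioning on the first week:
t(Mild) = 1 + 0.3·t(Mild) + 0.25·t(Critical)
t(Critical) = 1 + 0.4·t(Mild) + 0.25·t(Critical)
Solving: t(Mild) = 2.3529, t(Critical) = 2.5882.
Expected weeks from Mild to Severe: 2.3529.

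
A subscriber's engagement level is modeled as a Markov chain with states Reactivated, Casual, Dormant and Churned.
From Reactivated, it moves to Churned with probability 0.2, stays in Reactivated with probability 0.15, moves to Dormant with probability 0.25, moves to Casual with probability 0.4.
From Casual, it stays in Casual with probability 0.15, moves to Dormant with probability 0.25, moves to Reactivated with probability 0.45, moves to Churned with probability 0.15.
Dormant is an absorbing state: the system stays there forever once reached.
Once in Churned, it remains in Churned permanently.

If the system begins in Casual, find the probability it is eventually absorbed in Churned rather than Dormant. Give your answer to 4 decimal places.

0.4009

Let h(s) be the probability of absorption at Churned starting from transient state s. Then h(Churned) = 1 and h(Dormant) = 0. By first-step analysis:
h(Reactivated) = 0.15·h(Reactivated) + 0.4·h(Casual) + 0.25·0 + 0.2·1
h(Casual) = 0.45·h(Reactivated) + 0.15·h(Casual) + 0.25·0 + 0.15·1
Solving: h(Reactivated) = 0.4240, h(Casual) = 0.4009.
Starting from Casual, the probability is 0.4009.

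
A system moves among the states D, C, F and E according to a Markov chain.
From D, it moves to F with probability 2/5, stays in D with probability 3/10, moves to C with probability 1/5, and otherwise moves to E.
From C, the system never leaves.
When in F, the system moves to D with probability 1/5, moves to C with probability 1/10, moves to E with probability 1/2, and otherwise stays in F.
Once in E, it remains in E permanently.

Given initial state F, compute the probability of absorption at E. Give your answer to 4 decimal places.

0.7708

Let h(s) be the probability of absorption at E starting from transient state s. Then h(E) = 1 and h(C) = 0. By first-step analysis:
h(D) = 0.3·h(D) + 0.2·0 + 0.4·h(F) + 0.1·1
h(F) = 0.2·h(D) + 0.1·0 + 0.2·h(F) + 0.5·1
Solving: h(D) = 0.5833, h(F) = 0.7708.
Starting from F, the probability is 0.7708.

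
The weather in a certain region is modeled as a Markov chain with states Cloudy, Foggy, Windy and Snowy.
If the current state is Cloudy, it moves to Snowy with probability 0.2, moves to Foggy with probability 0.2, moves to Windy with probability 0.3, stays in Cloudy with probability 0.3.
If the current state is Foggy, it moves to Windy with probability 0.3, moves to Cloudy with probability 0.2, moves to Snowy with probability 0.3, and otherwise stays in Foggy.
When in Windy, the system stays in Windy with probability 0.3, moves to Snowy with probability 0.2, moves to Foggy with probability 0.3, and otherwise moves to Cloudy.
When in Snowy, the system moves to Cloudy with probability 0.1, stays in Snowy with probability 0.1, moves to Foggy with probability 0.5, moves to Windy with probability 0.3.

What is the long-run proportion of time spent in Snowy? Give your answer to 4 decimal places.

Let the stationary distribution be π with π = πP and π_1 + π_2 + π_3 + π_4 = 1.
π_1 = 0.3·π_1 + 0.2·π_2 + 0.2·π_3 + 0.1·π_4
π_2 = 0.2·π_1 + 0.2·π_2 + 0.3·π_3 + 0.5·π_4
π_3 = 0.3·π_1 + 0.3·π_2 + 0.3·π_3 + 0.3·π_4
Solving with the normalization constraint gives π = (0.1991, 0.2925, 0.3000, 0.2084).
So the stationary probability of Snowy is 0.2084.

0.2084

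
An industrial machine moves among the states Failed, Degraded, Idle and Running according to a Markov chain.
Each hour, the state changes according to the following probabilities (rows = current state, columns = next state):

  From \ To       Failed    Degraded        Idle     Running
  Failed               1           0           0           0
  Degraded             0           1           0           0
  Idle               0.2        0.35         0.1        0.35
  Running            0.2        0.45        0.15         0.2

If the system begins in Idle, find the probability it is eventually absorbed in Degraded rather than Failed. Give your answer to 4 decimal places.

0.6554

Let h(s) be the probability of absorption at Degraded starting from transient state s. Then h(Degraded) = 1 and h(Failed) = 0. By first-step analysis:
h(Idle) = 0.2·0 + 0.35·1 + 0.1·h(Idle) + 0.35·h(Running)
h(Running) = 0.2·0 + 0.45·1 + 0.15·h(Idle) + 0.2·h(Running)
Solving: h(Idle) = 0.6554, h(Running) = 0.6854.
Starting from Idle, the probability is 0.6554.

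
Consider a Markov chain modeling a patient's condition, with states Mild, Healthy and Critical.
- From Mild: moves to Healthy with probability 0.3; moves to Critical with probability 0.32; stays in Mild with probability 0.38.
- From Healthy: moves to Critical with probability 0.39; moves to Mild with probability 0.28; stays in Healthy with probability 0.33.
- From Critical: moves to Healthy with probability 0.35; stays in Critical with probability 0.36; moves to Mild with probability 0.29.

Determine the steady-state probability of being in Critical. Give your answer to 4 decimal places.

Let the stationary distribution be π with π = πP and π_1 + π_2 + π_3 = 1.
π_1 = 0.38·π_1 + 0.28·π_2 + 0.29·π_3
π_2 = 0.3·π_1 + 0.33·π_2 + 0.35·π_3
Solving with the normalization constraint gives π = (0.3151, 0.3277, 0.3572).
So the stationary probability of Critical is 0.3572.

0.3572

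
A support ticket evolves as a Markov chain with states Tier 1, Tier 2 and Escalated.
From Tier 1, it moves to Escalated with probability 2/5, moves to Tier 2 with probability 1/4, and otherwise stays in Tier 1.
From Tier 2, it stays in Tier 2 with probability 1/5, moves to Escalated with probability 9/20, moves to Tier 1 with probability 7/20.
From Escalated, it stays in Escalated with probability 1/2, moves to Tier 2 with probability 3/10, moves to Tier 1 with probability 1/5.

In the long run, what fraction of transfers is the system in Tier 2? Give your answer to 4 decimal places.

0.2599

Let the stationary distribution be π with π = πP and π_1 + π_2 + π_3 = 1.
π_1 = 0.35·π_1 + 0.35·π_2 + 0.2·π_3
π_2 = 0.25·π_1 + 0.2·π_2 + 0.3·π_3
Solving with the normalization constraint gives π = (0.2812, 0.2599, 0.4589).
So the stationary probability of Tier 2 is 0.2599.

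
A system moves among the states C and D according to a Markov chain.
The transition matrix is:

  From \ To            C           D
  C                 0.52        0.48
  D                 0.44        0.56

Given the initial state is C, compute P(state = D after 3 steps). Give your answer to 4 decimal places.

0.5215

Propagate the distribution vector 3 steps from C.
After 0 steps: (1.0000, 0.0000)
After 1 step: (0.5200, 0.4800)
After 2 steps: (0.4816, 0.5184)
After 3 steps: (0.4785, 0.5215)
P(in D after 3 steps) = 0.5215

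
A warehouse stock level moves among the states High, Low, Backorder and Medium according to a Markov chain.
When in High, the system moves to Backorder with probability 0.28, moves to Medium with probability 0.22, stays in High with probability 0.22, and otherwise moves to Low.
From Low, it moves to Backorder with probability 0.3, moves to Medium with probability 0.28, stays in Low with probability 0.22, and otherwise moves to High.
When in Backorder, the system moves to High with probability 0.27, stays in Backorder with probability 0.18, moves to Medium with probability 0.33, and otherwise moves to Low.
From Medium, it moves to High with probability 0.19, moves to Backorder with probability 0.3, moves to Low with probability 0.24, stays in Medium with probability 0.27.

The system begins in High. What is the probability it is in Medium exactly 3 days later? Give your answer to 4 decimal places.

Propagate the distribution vector 3 days from High.
After 0 days: (1.0000, 0.0000, 0.0000, 0.0000)
After 1 day: (0.2200, 0.2800, 0.2800, 0.2200)
After 2 days: (0.2218, 0.2376, 0.2620, 0.2786)
After 3 days: (0.2200, 0.2389, 0.2641, 0.2770)
P(in Medium after 3 days) = 0.2770

0.2770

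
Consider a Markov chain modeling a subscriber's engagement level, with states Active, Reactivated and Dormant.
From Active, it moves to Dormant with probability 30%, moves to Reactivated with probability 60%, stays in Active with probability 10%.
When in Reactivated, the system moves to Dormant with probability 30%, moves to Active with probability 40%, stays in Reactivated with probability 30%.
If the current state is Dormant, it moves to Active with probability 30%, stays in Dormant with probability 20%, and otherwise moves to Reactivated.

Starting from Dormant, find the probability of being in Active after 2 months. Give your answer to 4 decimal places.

0.2900

Sum over the intermediate state after 1 month:
P = P(Dormant→Active)·P(Active→Active) + P(Dormant→Reactivated)·P(Reactivated→Active) + P(Dormant→Dormant)·P(Dormant→Active)
  = 0.3×0.1 + 0.5×0.4 + 0.2×0.3
  = 0.0300 + 0.2000 + 0.0600 = 0.2900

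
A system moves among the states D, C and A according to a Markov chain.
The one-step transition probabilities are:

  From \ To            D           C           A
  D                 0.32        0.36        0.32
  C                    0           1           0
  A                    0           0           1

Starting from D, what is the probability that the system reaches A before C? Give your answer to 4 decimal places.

Let h(s) be the probability of absorption at A starting from transient state s. Then h(A) = 1 and h(C) = 0. By first-step analysis:
h(D) = 0.32·h(D) + 0.36·0 + 0.32·1
Solving: h(D) = 0.4706.
Starting from D, the probability is 0.4706.

0.4706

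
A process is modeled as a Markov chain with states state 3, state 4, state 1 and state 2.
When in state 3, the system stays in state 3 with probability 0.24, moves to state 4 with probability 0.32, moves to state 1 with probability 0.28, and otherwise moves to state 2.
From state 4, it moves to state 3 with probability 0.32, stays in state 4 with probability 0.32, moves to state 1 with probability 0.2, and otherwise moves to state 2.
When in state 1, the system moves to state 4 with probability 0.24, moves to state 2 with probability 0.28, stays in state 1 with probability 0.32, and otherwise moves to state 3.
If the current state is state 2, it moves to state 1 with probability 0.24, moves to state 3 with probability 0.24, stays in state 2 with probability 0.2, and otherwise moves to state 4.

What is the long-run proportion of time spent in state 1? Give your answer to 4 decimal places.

0.2584

Let the stationary distribution be π with π = πP and π_1 + π_2 + π_3 + π_4 = 1.
π_1 = 0.24·π_1 + 0.32·π_2 + 0.16·π_3 + 0.24·π_4
π_2 = 0.32·π_1 + 0.32·π_2 + 0.24·π_3 + 0.32·π_4
π_3 = 0.28·π_1 + 0.2·π_2 + 0.32·π_3 + 0.24·π_4
Solving with the normalization constraint gives π = (0.2433, 0.2993, 0.2584, 0.1990).
So the stationary probability of state 1 is 0.2584.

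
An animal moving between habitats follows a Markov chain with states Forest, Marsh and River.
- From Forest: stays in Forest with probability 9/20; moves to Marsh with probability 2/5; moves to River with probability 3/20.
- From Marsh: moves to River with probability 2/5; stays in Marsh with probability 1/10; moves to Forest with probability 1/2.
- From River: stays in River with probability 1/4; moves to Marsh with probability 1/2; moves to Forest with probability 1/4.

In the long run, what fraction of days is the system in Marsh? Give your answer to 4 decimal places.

0.3275

Let the stationary distribution be π with π = πP and π_1 + π_2 + π_3 = 1.
π_1 = 0.45·π_1 + 0.5·π_2 + 0.25·π_3
π_2 = 0.4·π_1 + 0.1·π_2 + 0.5·π_3
Solving with the normalization constraint gives π = (0.4148, 0.3275, 0.2576).
So the stationary probability of Marsh is 0.3275.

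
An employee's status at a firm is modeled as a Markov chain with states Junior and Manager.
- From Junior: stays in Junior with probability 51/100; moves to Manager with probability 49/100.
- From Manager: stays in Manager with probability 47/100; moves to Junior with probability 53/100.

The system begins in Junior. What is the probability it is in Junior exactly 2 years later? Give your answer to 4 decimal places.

Sum over the intermediate state after 1 year:
P = P(Junior→Junior)·P(Junior→Junior) + P(Junior→Manager)·P(Manager→Junior)
  = 0.51×0.51 + 0.49×0.53
  = 0.2601 + 0.2597 = 0.5198

0.5198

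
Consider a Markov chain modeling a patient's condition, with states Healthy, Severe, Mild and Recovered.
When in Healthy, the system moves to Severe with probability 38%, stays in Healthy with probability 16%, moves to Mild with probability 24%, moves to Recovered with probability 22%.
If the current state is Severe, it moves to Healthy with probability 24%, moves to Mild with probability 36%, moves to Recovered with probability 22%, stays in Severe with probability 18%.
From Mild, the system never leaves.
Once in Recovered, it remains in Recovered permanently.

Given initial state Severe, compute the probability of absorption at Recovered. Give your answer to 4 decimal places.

Let h(s) be the probability of absorption at Recovered starting from transient state s. Then h(Recovered) = 1 and h(Mild) = 0. By first-step analysis:
h(Healthy) = 0.16·h(Healthy) + 0.38·h(Severe) + 0.24·0 + 0.22·1
h(Severe) = 0.24·h(Healthy) + 0.18·h(Severe) + 0.36·0 + 0.22·1
Solving: h(Healthy) = 0.4418, h(Severe) = 0.3976.
Starting from Severe, the probability is 0.3976.

0.3976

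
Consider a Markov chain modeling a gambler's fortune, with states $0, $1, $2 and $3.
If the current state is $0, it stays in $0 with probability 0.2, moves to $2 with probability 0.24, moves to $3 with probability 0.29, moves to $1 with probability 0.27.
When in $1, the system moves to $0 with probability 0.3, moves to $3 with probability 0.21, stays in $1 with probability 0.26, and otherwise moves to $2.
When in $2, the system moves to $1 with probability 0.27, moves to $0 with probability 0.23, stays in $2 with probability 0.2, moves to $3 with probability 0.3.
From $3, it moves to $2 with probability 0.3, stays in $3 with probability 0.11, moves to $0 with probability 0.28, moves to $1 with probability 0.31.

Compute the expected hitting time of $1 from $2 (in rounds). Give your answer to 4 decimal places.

3.5714

Let t(s) be the expected number of rounds to first reach $1 from state s, with t($1) = 0. Conditioning on the first round:
t($0) = 1 + 0.2·t($0) + 0.24·t($2) + 0.29·t($3)
t($2) = 1 + 0.23·t($0) + 0.2·t($2) + 0.3·t($3)
t($3) = 1 + 0.28·t($0) + 0.3·t($2) + 0.11·t($3)
Solving: t($0) = 3.5725, t($2) = 3.5714, t($3) = 3.4514.
Expected rounds from $2 to $1: 3.5714.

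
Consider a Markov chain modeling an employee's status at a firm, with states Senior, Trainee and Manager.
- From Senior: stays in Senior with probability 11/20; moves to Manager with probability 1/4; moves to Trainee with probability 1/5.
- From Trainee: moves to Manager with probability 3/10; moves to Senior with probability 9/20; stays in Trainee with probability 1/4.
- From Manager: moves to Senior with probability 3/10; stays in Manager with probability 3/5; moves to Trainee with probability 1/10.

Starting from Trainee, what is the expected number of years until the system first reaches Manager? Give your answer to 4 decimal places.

Let t(s) be the expected number of years to first reach Manager from state s, with t(Manager) = 0. Conditioning on the first year:
t(Senior) = 1 + 0.55·t(Senior) + 0.2·t(Trainee)
t(Trainee) = 1 + 0.45·t(Senior) + 0.25·t(Trainee)
Solving: t(Senior) = 3.8384, t(Trainee) = 3.6364.
Expected years from Trainee to Manager: 3.6364.

3.6364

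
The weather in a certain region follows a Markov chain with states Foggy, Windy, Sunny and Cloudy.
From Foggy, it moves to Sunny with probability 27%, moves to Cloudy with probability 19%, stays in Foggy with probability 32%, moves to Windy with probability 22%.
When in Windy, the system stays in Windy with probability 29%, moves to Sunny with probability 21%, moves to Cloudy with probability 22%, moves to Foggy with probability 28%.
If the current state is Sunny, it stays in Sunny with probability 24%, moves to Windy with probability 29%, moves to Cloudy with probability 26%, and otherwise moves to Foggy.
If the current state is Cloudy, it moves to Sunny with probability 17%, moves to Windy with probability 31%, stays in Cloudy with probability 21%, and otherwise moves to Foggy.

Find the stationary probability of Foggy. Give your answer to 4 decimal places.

0.2821

Let the stationary distribution be π with π = πP and π_1 + π_2 + π_3 + π_4 = 1.
π_1 = 0.32·π_1 + 0.28·π_2 + 0.21·π_3 + 0.31·π_4
π_2 = 0.22·π_1 + 0.29·π_2 + 0.29·π_3 + 0.31·π_4
π_3 = 0.27·π_1 + 0.21·π_2 + 0.24·π_3 + 0.17·π_4
Solving with the normalization constraint gives π = (0.2821, 0.2746, 0.2249, 0.2184).
So the stationary probability of Foggy is 0.2821.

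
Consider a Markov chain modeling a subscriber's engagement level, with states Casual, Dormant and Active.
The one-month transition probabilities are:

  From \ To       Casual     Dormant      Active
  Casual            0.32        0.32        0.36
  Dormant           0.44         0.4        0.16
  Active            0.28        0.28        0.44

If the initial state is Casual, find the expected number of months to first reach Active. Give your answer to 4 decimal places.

3.4431

Let t(s) be the expected number of months to first reach Active from state s, with t(Active) = 0. Conditioning on the first month:
t(Casual) = 1 + 0.32·t(Casual) + 0.32·t(Dormant)
t(Dormant) = 1 + 0.44·t(Casual) + 0.4·t(Dormant)
Solving: t(Casual) = 3.4431, t(Dormant) = 4.1916.
Expected months from Casual to Active: 3.4431.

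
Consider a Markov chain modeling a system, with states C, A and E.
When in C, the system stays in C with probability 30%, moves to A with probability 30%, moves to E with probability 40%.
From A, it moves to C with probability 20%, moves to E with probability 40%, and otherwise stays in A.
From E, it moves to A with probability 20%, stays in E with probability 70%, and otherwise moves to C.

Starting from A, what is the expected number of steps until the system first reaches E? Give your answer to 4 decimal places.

2.5000

Let t(s) be the expected number of steps to first reach E from state s, with t(E) = 0. Conditioning on the first step:
t(C) = 1 + 0.3·t(C) + 0.3·t(A)
t(A) = 1 + 0.2·t(C) + 0.4·t(A)
Solving: t(C) = 2.5000, t(A) = 2.5000.
Expected steps from A to E: 2.5000.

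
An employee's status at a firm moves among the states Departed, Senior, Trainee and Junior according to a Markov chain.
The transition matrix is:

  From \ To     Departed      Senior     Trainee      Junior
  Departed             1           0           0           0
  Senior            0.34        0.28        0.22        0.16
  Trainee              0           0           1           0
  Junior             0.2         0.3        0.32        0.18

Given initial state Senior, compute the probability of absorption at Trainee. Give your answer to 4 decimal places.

Let h(s) be the probability of absorption at Trainee starting from transient state s. Then h(Trainee) = 1 and h(Departed) = 0. By first-step analysis:
h(Senior) = 0.34·0 + 0.28·h(Senior) + 0.22·1 + 0.16·h(Junior)
h(Junior) = 0.2·0 + 0.3·h(Senior) + 0.32·1 + 0.18·h(Junior)
Solving: h(Senior) = 0.4270, h(Junior) = 0.5465.
Starting from Senior, the probability is 0.4270.

0.4270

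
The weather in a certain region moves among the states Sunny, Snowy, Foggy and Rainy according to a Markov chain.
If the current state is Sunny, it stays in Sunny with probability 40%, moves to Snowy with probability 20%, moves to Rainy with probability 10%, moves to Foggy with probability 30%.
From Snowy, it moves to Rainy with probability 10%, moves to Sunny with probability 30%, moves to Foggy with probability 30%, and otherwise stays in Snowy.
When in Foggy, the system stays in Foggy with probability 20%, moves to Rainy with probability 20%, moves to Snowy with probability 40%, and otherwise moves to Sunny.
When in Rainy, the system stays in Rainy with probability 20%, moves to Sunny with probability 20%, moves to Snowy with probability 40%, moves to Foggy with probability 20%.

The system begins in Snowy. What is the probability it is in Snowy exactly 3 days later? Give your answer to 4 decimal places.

0.3110

Propagate the distribution vector 3 days from Snowy.
After 0 days: (0.0000, 1.0000, 0.0000, 0.0000)
After 1 day: (0.3000, 0.3000, 0.3000, 0.1000)
After 2 days: (0.2900, 0.3100, 0.2600, 0.1400)
After 3 days: (0.2890, 0.3110, 0.2600, 0.1400)
P(in Snowy after 3 days) = 0.3110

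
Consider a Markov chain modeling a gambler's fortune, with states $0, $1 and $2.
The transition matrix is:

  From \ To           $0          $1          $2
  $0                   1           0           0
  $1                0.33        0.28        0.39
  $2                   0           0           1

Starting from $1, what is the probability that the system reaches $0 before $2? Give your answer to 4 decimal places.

Let h(s) be the probability of absorption at $0 starting from transient state s. Then h($0) = 1 and h($2) = 0. By first-step analysis:
h($1) = 0.33·1 + 0.28·h($1) + 0.39·0
Solving: h($1) = 0.4583.
Starting from $1, the probability is 0.4583.

0.4583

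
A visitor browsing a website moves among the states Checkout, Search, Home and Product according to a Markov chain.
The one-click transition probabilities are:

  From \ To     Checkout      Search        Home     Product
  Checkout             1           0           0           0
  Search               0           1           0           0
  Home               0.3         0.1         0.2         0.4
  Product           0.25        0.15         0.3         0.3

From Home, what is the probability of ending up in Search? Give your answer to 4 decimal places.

Let h(s) be the probability of absorption at Search starting from transient state s. Then h(Search) = 1 and h(Checkout) = 0. By first-step analysis:
h(Home) = 0.3·0 + 0.1·1 + 0.2·h(Home) + 0.4·h(Product)
h(Product) = 0.25·0 + 0.15·1 + 0.3·h(Home) + 0.3·h(Product)
Solving: h(Home) = 0.2955, h(Product) = 0.3409.
Starting from Home, the probability is 0.2955.

0.2955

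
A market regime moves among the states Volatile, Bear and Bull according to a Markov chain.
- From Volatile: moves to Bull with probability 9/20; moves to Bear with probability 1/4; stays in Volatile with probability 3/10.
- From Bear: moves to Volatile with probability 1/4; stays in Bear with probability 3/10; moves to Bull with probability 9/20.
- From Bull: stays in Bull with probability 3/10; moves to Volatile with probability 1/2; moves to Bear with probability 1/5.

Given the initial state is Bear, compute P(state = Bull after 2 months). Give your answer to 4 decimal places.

0.3825

Sum over the intermediate state after 1 month:
P = P(Bear→Volatile)·P(Volatile→Bull) + P(Bear→Bear)·P(Bear→Bull) + P(Bear→Bull)·P(Bull→Bull)
  = 0.25×0.45 + 0.3×0.45 + 0.45×0.3
  = 0.1125 + 0.1350 + 0.1350 = 0.3825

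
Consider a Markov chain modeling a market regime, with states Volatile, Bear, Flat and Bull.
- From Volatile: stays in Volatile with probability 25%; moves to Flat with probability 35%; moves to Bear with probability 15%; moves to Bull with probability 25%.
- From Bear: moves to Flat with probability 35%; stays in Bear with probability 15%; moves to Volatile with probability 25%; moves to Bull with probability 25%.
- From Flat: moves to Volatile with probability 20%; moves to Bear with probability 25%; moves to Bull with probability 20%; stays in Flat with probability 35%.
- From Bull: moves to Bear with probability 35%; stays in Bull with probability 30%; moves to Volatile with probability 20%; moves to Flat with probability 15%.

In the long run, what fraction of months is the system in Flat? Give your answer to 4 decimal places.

Let the stationary distribution be π with π = πP and π_1 + π_2 + π_3 + π_4 = 1.
π_1 = 0.25·π_1 + 0.25·π_2 + 0.2·π_3 + 0.2·π_4
π_2 = 0.15·π_1 + 0.15·π_2 + 0.25·π_3 + 0.35·π_4
π_3 = 0.35·π_1 + 0.35·π_2 + 0.35·π_3 + 0.15·π_4
Solving with the normalization constraint gives π = (0.2226, 0.2295, 0.3005, 0.2473).
So the stationary probability of Flat is 0.3005.

0.3005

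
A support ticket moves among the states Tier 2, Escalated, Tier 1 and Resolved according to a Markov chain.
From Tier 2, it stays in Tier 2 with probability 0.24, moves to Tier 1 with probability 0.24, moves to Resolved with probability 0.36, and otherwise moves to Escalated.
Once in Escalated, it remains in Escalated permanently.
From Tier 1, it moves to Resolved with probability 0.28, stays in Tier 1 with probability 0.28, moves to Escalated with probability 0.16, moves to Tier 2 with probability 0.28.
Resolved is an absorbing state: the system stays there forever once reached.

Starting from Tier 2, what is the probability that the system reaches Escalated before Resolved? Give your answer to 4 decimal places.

Let h(s) be the probability of absorption at Escalated starting from transient state s. Then h(Escalated) = 1 and h(Resolved) = 0. By first-step analysis:
h(Tier 2) = 0.24·h(Tier 2) + 0.16·1 + 0.24·h(Tier 1) + 0.36·0
h(Tier 1) = 0.28·h(Tier 2) + 0.16·1 + 0.28·h(Tier 1) + 0.28·0
Solving: h(Tier 2) = 0.3200, h(Tier 1) = 0.3467.
Starting from Tier 2, the probability is 0.3200.

0.3200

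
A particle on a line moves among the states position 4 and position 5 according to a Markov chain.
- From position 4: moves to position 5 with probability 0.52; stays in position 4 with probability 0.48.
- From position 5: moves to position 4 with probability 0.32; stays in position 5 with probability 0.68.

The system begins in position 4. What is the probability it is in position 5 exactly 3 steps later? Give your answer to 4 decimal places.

0.6165

Propagate the distribution vector 3 steps from position 4.
After 0 steps: (1.0000, 0.0000)
After 1 step: (0.4800, 0.5200)
After 2 steps: (0.3968, 0.6032)
After 3 steps: (0.3835, 0.6165)
P(in position 5 after 3 steps) = 0.6165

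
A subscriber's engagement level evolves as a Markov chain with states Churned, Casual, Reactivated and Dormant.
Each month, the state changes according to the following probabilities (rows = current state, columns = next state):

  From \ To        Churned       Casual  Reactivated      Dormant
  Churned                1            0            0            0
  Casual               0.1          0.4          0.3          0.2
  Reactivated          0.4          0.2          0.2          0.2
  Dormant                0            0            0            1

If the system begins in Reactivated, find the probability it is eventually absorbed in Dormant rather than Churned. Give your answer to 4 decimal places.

Let h(s) be the probability of absorption at Dormant starting from transient state s. Then h(Dormant) = 1 and h(Churned) = 0. By first-step analysis:
h(Casual) = 0.1·0 + 0.4·h(Casual) + 0.3·h(Reactivated) + 0.2·1
h(Reactivated) = 0.4·0 + 0.2·h(Casual) + 0.2·h(Reactivated) + 0.2·1
Solving: h(Casual) = 0.5238, h(Reactivated) = 0.3810.
Starting from Reactivated, the probability is 0.3810.

0.3810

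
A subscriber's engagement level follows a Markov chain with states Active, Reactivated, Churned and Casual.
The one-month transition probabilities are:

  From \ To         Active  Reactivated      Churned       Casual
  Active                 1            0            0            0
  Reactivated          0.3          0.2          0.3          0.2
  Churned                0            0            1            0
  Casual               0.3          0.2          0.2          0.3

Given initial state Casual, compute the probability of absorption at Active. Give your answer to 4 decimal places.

0.5769

Let h(s) be the probability of absorption at Active starting from transient state s. Then h(Active) = 1 and h(Churned) = 0. By first-step analysis:
h(Reactivated) = 0.3·1 + 0.2·h(Reactivated) + 0.3·0 + 0.2·h(Casual)
h(Casual) = 0.3·1 + 0.2·h(Reactivated) + 0.2·0 + 0.3·h(Casual)
Solving: h(Reactivated) = 0.5192, h(Casual) = 0.5769.
Starting from Casual, the probability is 0.5769.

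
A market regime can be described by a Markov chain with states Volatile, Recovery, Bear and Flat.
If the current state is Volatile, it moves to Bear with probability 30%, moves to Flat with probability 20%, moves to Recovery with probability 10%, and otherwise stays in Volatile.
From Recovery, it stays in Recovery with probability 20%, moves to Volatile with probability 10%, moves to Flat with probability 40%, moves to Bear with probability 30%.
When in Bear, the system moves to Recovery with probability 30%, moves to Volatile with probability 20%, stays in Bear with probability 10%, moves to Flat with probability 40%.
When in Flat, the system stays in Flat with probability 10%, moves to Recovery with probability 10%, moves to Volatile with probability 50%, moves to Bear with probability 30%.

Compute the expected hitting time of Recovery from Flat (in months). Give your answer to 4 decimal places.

Let t(s) be the expected number of months to first reach Recovery from state s, with t(Recovery) = 0. Conditioning on the first month:
t(Volatile) = 1 + 0.4·t(Volatile) + 0.3·t(Bear) + 0.2·t(Flat)
t(Bear) = 1 + 0.2·t(Volatile) + 0.1·t(Bear) + 0.4·t(Flat)
t(Flat) = 1 + 0.5·t(Volatile) + 0.3·t(Bear) + 0.1·t(Flat)
Solving: t(Volatile) = 6.6667, t(Bear) = 5.5556, t(Flat) = 6.6667.
Expected months from Flat to Recovery: 6.6667.

6.6667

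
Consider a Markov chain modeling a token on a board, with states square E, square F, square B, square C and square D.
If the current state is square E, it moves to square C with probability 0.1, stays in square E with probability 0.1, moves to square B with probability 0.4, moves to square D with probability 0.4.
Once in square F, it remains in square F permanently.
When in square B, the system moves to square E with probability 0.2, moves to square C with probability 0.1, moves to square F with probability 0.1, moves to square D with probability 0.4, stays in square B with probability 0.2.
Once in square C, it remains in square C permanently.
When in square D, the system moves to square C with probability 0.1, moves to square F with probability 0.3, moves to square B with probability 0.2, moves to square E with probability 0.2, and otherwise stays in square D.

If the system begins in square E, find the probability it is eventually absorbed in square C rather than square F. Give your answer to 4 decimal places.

Let h(s) be the probability of absorption at square C starting from transient state s. Then h(square C) = 1 and h(square F) = 0. By first-step analysis:
h(square E) = 0.1·h(square E) + 0.4·h(square B) + 0.1·1 + 0.4·h(square D)
h(square B) = 0.2·h(square E) + 0.1·0 + 0.2·h(square B) + 0.1·1 + 0.4·h(square D)
h(square D) = 0.2·h(square E) + 0.3·0 + 0.2·h(square B) + 0.1·1 + 0.2·h(square D)
Solving: h(square E) = 0.4390, h(square B) = 0.4024, h(square D) = 0.3354.
Starting from square E, the probability is 0.4390.

0.4390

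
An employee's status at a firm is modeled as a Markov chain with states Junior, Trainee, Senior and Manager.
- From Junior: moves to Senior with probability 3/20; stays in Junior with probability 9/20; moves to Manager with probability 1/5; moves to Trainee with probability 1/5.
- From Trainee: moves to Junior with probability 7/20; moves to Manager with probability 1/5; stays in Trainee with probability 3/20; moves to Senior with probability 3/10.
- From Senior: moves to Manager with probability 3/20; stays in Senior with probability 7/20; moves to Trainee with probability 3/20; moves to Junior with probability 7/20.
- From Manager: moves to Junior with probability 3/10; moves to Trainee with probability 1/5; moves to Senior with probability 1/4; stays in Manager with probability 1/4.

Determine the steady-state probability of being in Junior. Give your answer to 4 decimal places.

0.3779

Let the stationary distribution be π with π = πP and π_1 + π_2 + π_3 + π_4 = 1.
π_1 = 0.45·π_1 + 0.35·π_2 + 0.35·π_3 + 0.3·π_4
π_2 = 0.2·π_1 + 0.15·π_2 + 0.15·π_3 + 0.2·π_4
π_3 = 0.15·π_1 + 0.3·π_2 + 0.35·π_3 + 0.25·π_4
Solving with the normalization constraint gives π = (0.3779, 0.1788, 0.2457, 0.1976).
So the stationary probability of Junior is 0.3779.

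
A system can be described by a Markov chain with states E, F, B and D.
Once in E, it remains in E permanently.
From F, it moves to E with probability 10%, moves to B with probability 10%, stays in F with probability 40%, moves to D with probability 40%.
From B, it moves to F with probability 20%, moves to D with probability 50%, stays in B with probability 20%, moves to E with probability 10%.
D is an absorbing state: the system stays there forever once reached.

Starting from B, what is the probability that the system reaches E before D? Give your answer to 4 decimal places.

Let h(s) be the probability of absorption at E starting from transient state s. Then h(E) = 1 and h(D) = 0. By first-step analysis:
h(F) = 0.1·1 + 0.4·h(F) + 0.1·h(B) + 0.4·0
h(B) = 0.1·1 + 0.2·h(F) + 0.2·h(B) + 0.5·0
Solving: h(F) = 0.1957, h(B) = 0.1739.
Starting from B, the probability is 0.1739.

0.1739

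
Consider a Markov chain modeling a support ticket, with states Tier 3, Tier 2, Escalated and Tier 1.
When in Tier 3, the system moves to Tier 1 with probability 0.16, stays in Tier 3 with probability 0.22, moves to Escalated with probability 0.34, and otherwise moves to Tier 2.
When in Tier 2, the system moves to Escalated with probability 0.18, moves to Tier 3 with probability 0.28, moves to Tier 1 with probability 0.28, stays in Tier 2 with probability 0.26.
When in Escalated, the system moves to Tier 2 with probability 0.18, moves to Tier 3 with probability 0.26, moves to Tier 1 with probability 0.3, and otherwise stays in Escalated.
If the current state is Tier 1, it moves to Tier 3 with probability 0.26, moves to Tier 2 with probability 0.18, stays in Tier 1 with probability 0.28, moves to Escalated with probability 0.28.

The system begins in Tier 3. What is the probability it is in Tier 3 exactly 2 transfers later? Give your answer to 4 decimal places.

0.2568

Propagate the distribution vector 2 transfers from Tier 3.
After 0 transfers: (1.0000, 0.0000, 0.0000, 0.0000)
After 1 transfer: (0.2200, 0.2800, 0.3400, 0.1600)
After 2 transfers: (0.2568, 0.2244, 0.2584, 0.2604)
P(in Tier 3 after 2 transfers) = 0.2568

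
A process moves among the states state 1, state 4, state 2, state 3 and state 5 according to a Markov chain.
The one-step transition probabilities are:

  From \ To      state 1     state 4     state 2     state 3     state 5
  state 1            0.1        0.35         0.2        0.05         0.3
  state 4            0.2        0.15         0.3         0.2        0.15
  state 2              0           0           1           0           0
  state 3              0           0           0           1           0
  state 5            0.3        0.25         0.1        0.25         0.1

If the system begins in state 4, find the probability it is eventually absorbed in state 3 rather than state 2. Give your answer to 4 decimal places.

0.4211

Let h(s) be the probability of absorption at state 3 starting from transient state s. Then h(state 3) = 1 and h(state 2) = 0. By first-step analysis:
h(state 1) = 0.1·h(state 1) + 0.35·h(state 4) + 0.2·0 + 0.05·1 + 0.3·h(state 5)
h(state 4) = 0.2·h(state 1) + 0.15·h(state 4) + 0.3·0 + 0.2·1 + 0.15·h(state 5)
h(state 5) = 0.3·h(state 1) + 0.25·h(state 4) + 0.1·0 + 0.25·1 + 0.1·h(state 5)
Solving: h(state 1) = 0.3947, h(state 4) = 0.4211, h(state 5) = 0.5263.
Starting from state 4, the probability is 0.4211.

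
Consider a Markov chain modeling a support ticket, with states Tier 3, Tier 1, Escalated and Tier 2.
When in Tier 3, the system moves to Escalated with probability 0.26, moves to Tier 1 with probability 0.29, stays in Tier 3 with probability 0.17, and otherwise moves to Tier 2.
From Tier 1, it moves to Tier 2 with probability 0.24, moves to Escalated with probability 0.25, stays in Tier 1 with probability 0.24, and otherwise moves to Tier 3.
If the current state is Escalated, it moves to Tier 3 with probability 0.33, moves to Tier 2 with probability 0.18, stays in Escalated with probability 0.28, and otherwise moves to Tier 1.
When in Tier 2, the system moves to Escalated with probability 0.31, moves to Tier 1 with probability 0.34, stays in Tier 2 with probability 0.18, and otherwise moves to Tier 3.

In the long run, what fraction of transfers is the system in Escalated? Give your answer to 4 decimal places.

0.2738

Let the stationary distribution be π with π = πP and π_1 + π_2 + π_3 + π_4 = 1.
π_1 = 0.17·π_1 + 0.27·π_2 + 0.33·π_3 + 0.17·π_4
π_2 = 0.29·π_1 + 0.24·π_2 + 0.21·π_3 + 0.34·π_4
π_3 = 0.26·π_1 + 0.25·π_2 + 0.28·π_3 + 0.31·π_4
Solving with the normalization constraint gives π = (0.2404, 0.2658, 0.2738, 0.2200).
So the stationary probability of Escalated is 0.2738.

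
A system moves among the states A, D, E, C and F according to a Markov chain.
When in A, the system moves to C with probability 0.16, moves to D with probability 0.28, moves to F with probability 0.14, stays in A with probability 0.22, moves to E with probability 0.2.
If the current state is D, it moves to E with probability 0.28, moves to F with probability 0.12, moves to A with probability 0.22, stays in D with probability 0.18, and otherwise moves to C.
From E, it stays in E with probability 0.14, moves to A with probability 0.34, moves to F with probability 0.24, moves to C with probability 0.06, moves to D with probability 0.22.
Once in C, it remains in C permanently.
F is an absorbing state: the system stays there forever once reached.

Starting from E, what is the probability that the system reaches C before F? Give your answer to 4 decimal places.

Let h(s) be the probability of absorption at C starting from transient state s. Then h(C) = 1 and h(F) = 0. By first-step analysis:
h(A) = 0.22·h(A) + 0.28·h(D) + 0.2·h(E) + 0.16·1 + 0.14·0
h(D) = 0.22·h(A) + 0.18·h(D) + 0.28·h(E) + 0.2·1 + 0.12·0
h(E) = 0.34·h(A) + 0.22·h(D) + 0.14·h(E) + 0.06·1 + 0.24·0
Solving: h(A) = 0.4888, h(D) = 0.5094, h(E) = 0.3933.
Starting from E, the probability is 0.3933.

0.3933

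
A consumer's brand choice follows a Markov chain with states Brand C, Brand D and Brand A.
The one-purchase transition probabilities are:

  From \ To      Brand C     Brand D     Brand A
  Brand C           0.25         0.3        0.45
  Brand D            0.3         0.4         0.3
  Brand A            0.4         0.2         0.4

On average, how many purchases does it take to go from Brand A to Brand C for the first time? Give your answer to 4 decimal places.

2.6667

Let t(s) be the expected number of purchases to first reach Brand C from state s, with t(Brand C) = 0. Conditioning on the first purchase:
t(Brand D) = 1 + 0.4·t(Brand D) + 0.3·t(Brand A)
t(Brand A) = 1 + 0.2·t(Brand D) + 0.4·t(Brand A)
Solving: t(Brand D) = 3.0000, t(Brand A) = 2.6667.
Expected purchases from Brand A to Brand C: 2.6667.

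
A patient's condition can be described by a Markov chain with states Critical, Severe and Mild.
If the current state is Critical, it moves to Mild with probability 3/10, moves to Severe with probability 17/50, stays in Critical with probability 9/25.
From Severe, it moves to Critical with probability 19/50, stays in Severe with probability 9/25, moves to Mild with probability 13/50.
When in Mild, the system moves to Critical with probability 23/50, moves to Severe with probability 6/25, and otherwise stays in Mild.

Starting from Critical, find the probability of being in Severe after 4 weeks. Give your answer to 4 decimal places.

Propagate the distribution vector 4 weeks from Critical.
After 0 weeks: (1.0000, 0.0000, 0.0000)
After 1 week: (0.3600, 0.3400, 0.3000)
After 2 weeks: (0.3968, 0.3168, 0.2864)
After 3 weeks: (0.3950, 0.3177, 0.2873)
After 4 weeks: (0.3951, 0.3176, 0.2873)
P(in Severe after 4 weeks) = 0.3176

0.3176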